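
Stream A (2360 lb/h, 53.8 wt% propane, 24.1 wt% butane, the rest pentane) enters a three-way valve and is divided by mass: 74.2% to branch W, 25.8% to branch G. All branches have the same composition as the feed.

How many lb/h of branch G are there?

608.9 lb/h

Branch G flow = 0.258×2360 = 608.88 lb/h.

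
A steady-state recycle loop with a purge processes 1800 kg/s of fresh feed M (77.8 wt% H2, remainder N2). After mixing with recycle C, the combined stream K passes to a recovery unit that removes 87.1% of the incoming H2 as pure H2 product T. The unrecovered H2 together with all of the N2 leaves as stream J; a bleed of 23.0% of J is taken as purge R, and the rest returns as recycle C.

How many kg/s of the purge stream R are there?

N2 enters only via M and leaves only via the purge: 1800×0.222 = 0.230×(N2 in J), and the recovery unit passes all N2, so N2 in K = N2 in J = 1737.4 kg/s.
H2 in K: m_A = 1800×0.778 + (1−0.230)·(1−0.871)·m_A, so m_A = 1400.4/0.9007 = 1554.8 kg/s.
J = (1−0.871)×1554.8 + 1737.4 = 1938 kg/s.
Purge R = 0.230×1938 = 445.73 kg/s.

445.7 kg/s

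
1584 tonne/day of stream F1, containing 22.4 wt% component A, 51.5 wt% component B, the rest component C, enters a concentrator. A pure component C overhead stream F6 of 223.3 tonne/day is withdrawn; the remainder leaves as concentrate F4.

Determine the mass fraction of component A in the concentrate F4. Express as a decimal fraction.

0.2608

component A is not removed: 1584×0.224 = 354.82 tonne/day of component A enters F4.
Concentrate = 1584 − 223.3 = 1360.7 tonne/day.
Mass fraction = 354.82/1360.7 = 0.2608.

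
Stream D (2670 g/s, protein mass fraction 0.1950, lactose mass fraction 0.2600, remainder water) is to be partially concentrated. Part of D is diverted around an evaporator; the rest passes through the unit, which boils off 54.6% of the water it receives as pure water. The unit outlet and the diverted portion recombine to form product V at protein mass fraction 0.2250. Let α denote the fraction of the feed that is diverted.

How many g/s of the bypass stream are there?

1474 g/s

All 2670×0.195 = 520.65 g/s of protein reaches V, so V = 520.65/0.225 = 2314 g/s and vapour = 356 g/s.
The evaporator receives (1−α)·2670 of feed at 0.545 water and removes 0.546 of that water:
0.546×0.545×(1−α)×2670 = 356
(1−α) = 356/794.51 = 0.4481;  α = 0.5519.
Bypass flow = 0.5519×2670 = 1473.6 g/s.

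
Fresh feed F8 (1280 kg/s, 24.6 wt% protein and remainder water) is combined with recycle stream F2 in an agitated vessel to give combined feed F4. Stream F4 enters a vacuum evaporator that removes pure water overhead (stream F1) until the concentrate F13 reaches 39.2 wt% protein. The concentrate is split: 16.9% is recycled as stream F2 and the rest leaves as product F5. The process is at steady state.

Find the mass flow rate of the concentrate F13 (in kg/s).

Overall protein balance (none leaves overhead): protein in fresh feed = protein in product, i.e. 1280×0.246 = (1−0.169)·F13·0.392.
F13 = 314.88/(0.392×0.831) = 966.62 kg/s.

966.6 kg/s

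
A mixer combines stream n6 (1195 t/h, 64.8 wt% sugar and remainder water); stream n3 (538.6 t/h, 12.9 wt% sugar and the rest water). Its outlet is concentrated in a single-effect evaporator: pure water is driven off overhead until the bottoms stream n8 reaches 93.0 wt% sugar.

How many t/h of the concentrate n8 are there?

907.4 t/h

sugar entering = 1195×0.648 + 538.6×0.129 = 843.84 t/h.
All sugar reports to n8, so n8 = 843.84/0.930 = 907.35 t/h.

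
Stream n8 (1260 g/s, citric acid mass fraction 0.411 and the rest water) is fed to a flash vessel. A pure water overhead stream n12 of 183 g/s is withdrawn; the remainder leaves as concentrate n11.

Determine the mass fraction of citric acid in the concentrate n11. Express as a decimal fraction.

0.481

citric acid is not removed: 1260×0.411 = 517.86 g/s of citric acid enters n11.
Concentrate = 1260 − 183 = 1077 g/s.
Mass fraction = 517.86/1077 = 0.481.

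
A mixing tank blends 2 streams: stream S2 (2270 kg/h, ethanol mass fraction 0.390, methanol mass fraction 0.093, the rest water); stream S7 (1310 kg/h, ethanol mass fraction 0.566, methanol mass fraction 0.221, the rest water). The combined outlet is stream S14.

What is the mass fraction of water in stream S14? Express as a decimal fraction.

0.406

Total flow out = 2270 + 1310 = 3580 kg/h.
water in = 2270×0.517 + 1310×0.213 = 1452.6 kg/h.
water mass fraction in S14 = 1452.6/3580 = 0.406.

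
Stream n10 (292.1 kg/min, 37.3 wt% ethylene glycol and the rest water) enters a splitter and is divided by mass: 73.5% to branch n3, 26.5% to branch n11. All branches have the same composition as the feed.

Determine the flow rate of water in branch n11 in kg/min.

Branch n11 total = 0.265×292.1 = 77.407 kg/min.
water in n11 = 0.627×77.407 = 48.534 kg/min.

48.53 kg/min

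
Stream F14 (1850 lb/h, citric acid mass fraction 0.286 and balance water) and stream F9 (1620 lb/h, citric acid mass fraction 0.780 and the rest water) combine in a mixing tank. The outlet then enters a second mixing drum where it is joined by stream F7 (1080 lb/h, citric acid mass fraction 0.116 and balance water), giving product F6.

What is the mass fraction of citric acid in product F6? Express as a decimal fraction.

0.422

Overall, product flow = 4550 lb/h.
citric acid in = 1850×0.286 + 1620×0.780 + 1080×0.116 = 1918 lb/h.
citric acid fraction in F6 = 0.422.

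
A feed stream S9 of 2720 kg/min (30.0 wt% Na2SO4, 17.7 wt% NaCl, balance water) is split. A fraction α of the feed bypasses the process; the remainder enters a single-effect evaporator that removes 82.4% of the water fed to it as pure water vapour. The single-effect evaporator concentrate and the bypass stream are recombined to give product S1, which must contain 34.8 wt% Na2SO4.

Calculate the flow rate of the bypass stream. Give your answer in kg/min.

All 2720×0.300 = 816 kg/min of Na2SO4 reaches S1, so S1 = 816/0.348 = 2344.8 kg/min and vapour = 375.17 kg/min.
The evaporator receives (1−α)·2720 of feed at 0.523 water and removes 0.824 of that water:
0.824×0.523×(1−α)×2720 = 375.17
(1−α) = 375.17/1172.2 = 0.3201;  α = 0.6799.
Bypass flow = 0.6799×2720 = 1849.4 kg/min.

1849 kg/min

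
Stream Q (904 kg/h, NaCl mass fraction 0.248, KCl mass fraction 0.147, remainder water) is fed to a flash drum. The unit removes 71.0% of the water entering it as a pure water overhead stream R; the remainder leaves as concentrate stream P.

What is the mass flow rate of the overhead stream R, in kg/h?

388.3 kg/h

water entering = 904×0.605 = 546.92 kg/h; overhead removed = 0.710×546.92 = 388.31 kg/h.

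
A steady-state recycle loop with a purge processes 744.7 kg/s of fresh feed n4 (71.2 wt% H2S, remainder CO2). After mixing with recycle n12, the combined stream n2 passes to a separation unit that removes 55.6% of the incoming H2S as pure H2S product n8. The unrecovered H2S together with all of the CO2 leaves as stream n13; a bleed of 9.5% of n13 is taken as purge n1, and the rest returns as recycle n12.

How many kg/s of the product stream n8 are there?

H2S in n2: m_A = 744.7×0.712 + (1−0.095)·(1−0.556)·m_A, so m_A = 530.23/0.5982 = 886.4 kg/s.
Product n8 = 0.556×886.4 = 492.84 kg/s.

492.8 kg/s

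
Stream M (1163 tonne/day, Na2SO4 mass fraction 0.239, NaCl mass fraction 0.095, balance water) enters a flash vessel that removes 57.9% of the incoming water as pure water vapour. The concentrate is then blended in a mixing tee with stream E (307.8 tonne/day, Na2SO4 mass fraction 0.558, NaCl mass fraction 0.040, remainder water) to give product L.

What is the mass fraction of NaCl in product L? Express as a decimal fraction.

0.120

Vapour removed = 0.579×0.666×1163 = 448.47 tonne/day; concentrate = 714.53 tonne/day.
NaCl reaching the mixer = 110.48 (from concentrate) + 307.8×0.040 = 122.8 tonne/day.
Product flow = 714.53 + 307.8 = 1022.3 tonne/day; NaCl fraction = 0.120.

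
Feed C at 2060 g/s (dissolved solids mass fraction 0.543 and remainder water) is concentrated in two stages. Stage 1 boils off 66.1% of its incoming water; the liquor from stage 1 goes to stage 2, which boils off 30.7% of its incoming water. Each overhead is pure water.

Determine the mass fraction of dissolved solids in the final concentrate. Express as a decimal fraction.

water in feed = 2060×0.457 = 941.42 g/s.
After stage 1: water left = (1−0.661)×941.42 = 319.14; stream total = 1437.7 g/s.
After stage 2: water left = (1−0.307)×319.14 = 221.16; final concentrate = 1339.7 g/s.
dissolved solids fraction = 1118.6/1339.7 = 0.835.

0.835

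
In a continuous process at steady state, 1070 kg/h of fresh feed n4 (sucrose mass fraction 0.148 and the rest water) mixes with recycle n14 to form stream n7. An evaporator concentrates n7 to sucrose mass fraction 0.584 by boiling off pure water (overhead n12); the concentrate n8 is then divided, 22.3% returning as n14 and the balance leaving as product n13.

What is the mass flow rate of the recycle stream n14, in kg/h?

77.82 kg/h

Overall sucrose balance (none leaves overhead): sucrose in fresh feed = sucrose in product, i.e. 1070×0.148 = (1−0.223)·n8·0.584.
n8 = 158.36/(0.584×0.777) = 348.99 kg/h.
Recycle n14 = 0.223×348.99 = 77.825 kg/h.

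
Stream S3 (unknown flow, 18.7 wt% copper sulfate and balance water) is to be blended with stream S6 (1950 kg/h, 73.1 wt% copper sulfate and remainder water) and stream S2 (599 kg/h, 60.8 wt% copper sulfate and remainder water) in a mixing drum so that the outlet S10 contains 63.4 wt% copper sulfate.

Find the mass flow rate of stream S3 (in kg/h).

Let S3 be the unknown flow. Total out = 2549 + S3.
copper sulfate balance: 1789.6 + 0.187·S3 = 0.634·(2549 + S3)
(0.187 − 0.634)·S3 = 0.634×2549 − 1789.6 = -173.58
S3 = -173.58 / -0.447 = 388.31 kg/h

388.3 kg/h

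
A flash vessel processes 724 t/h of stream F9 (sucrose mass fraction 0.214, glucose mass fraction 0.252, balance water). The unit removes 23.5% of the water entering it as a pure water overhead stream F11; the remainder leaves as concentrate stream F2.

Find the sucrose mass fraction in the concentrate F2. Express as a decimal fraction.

sucrose is not removed: 724×0.214 = 154.94 t/h of sucrose enters F2.
water entering = 724×0.534 = 386.62 t/h; overhead removed = 0.235×386.62 = 90.855 t/h.
Concentrate = 724 − 90.855 = 633.15 t/h.
Mass fraction = 154.94/633.15 = 0.245.

0.245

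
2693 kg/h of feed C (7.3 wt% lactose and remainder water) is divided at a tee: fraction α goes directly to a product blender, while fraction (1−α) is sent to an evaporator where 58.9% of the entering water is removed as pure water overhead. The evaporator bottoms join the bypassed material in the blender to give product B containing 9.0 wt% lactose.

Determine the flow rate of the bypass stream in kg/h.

1761 kg/h

All 2693×0.073 = 196.59 kg/h of lactose reaches B, so B = 196.59/0.090 = 2184.3 kg/h and vapour = 508.68 kg/h.
The evaporator receives (1−α)·2693 of feed at 0.927 water and removes 0.589 of that water:
0.589×0.927×(1−α)×2693 = 508.68
(1−α) = 508.68/1470.4 = 0.3459;  α = 0.6541.
Bypass flow = 0.6541×2693 = 1761.4 kg/h.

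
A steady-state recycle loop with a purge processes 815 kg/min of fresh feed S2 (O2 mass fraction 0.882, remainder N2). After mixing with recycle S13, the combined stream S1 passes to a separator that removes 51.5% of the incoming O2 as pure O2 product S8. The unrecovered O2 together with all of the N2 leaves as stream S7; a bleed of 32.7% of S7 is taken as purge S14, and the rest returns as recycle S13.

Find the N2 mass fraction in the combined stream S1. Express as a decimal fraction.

N2 enters only via S2 and leaves only via the purge: 815×0.118 = 0.327×(N2 in S7), and the separator passes all N2, so N2 in S1 = N2 in S7 = 294.1 kg/min.
O2 in S1: m_A = 815×0.882 + (1−0.327)·(1−0.515)·m_A, so m_A = 718.83/0.6736 = 1067.2 kg/min.
S1 = 1067.2 + 294.1 = 1361.3 kg/min.
N2 fraction in S1 = 294.1/1361.3 = 0.216.

0.216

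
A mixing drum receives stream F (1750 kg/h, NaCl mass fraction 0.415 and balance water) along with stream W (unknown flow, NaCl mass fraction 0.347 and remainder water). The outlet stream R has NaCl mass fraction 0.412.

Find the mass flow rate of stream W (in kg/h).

80.77 kg/h

Let W be the unknown flow. Total out = 1750 + W.
NaCl balance: 726.25 + 0.347·W = 0.412·(1750 + W)
(0.347 − 0.412)·W = 0.412×1750 − 726.25 = -5.25
W = -5.25 / -0.065 = 80.769 kg/h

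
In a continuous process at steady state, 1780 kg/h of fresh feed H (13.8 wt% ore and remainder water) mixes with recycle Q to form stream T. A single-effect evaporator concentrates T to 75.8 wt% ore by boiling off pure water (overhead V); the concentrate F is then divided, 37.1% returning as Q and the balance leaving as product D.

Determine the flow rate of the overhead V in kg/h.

Overall ore balance (none leaves overhead): ore in fresh feed = ore in product, i.e. 1780×0.138 = (1−0.371)·F·0.758.
F = 245.64/(0.758×0.629) = 515.2 kg/h.
Recycle Q = 0.371×515.2 = 191.14 kg/h.
Combined feed T = 1780 + 191.14 = 1971.1 kg/h.
Overhead V = T − F = 1971.1 − 515.2 = 1455.9 kg/h.

1456 kg/h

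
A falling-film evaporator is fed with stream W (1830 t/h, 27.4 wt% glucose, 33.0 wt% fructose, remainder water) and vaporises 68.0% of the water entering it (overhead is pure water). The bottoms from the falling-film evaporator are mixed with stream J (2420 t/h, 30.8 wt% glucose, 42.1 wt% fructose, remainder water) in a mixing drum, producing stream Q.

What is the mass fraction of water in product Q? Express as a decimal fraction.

Vapour removed = 0.680×0.396×1830 = 492.78 t/h; concentrate = 1337.2 t/h.
water reaching the mixer = 231.9 (from concentrate) + 2420×0.271 = 887.72 t/h.
Product flow = 1337.2 + 2420 = 3757.2 t/h; water fraction = 0.236.

0.236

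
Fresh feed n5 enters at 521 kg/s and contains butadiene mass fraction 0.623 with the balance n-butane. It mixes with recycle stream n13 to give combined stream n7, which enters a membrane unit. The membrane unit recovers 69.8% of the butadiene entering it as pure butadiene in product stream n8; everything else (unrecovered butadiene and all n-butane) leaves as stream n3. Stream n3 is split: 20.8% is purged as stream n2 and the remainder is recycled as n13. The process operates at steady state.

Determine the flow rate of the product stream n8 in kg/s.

297.8 kg/s

butadiene in n7: m_A = 521×0.623 + (1−0.208)·(1−0.698)·m_A, so m_A = 324.58/0.7608 = 426.62 kg/s.
Product n8 = 0.698×426.62 = 297.78 kg/s.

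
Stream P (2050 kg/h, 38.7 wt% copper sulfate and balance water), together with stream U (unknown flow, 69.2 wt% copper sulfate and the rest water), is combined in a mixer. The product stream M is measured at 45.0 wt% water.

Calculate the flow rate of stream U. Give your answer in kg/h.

Let U be the unknown flow. Total out = 2050 + U.
water balance: 1256.7 + 0.308·U = 0.450·(2050 + U)
(0.308 − 0.450)·U = 0.450×2050 − 1256.7 = -334.15
U = -334.15 / -0.142 = 2353.2 kg/h

2353 kg/h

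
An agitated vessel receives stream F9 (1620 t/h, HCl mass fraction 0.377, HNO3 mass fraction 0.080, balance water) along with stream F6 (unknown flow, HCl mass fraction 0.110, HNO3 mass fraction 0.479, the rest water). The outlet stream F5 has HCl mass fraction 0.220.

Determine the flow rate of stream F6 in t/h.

2312 t/h

Let F6 be the unknown flow. Total out = 1620 + F6.
HCl balance: 610.74 + 0.110·F6 = 0.220·(1620 + F6)
(0.110 − 0.220)·F6 = 0.220×1620 − 610.74 = -254.34
F6 = -254.34 / -0.110 = 2312.2 t/h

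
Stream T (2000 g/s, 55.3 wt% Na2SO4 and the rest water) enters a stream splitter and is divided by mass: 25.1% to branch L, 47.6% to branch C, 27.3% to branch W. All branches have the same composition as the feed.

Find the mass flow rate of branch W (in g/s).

Branch W flow = 0.273×2000 = 546 g/s.

546 g/s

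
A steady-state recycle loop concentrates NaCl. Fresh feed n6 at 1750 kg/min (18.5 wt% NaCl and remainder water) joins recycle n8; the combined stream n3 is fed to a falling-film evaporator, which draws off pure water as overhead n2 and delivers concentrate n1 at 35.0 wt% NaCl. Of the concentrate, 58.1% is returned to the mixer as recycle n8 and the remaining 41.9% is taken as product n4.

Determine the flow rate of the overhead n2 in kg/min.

Overall NaCl balance (none leaves overhead): NaCl in fresh feed = NaCl in product, i.e. 1750×0.185 = (1−0.581)·n1·0.350.
n1 = 323.75/(0.350×0.419) = 2207.6 kg/min.
Recycle n8 = 0.581×2207.6 = 1282.6 kg/min.
Combined feed n3 = 1750 + 1282.6 = 3032.6 kg/min.
Overhead n2 = n3 − n1 = 3032.6 − 2207.6 = 825 kg/min.

825 kg/min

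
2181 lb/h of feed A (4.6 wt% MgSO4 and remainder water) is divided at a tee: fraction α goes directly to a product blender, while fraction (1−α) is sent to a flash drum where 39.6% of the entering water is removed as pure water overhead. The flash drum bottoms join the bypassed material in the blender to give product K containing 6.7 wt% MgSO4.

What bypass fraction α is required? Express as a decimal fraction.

0.170

All 2181×0.046 = 100.33 lb/h of MgSO4 reaches K, so K = 100.33/0.067 = 1497.4 lb/h and vapour = 683.6 lb/h.
The evaporator receives (1−α)·2181 of feed at 0.954 water and removes 0.396 of that water:
0.396×0.954×(1−α)×2181 = 683.6
(1−α) = 683.6/823.95 = 0.8297;  α = 0.1703.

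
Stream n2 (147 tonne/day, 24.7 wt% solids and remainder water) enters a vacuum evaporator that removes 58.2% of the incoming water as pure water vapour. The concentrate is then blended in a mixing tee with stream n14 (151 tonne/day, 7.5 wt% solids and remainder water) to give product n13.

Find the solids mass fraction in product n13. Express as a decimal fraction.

Vapour removed = 0.582×0.753×147 = 64.422 tonne/day; concentrate = 82.578 tonne/day.
solids reaching the mixer = 36.309 (from concentrate) + 151×0.075 = 47.634 tonne/day.
Product flow = 82.578 + 151 = 233.58 tonne/day; solids fraction = 0.2039.

0.2039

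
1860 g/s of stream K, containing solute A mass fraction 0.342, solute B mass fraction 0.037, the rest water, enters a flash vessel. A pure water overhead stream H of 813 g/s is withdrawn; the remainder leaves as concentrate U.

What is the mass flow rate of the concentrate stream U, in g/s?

Concentrate = 1860 − 813 = 1047 g/s.

1047 g/s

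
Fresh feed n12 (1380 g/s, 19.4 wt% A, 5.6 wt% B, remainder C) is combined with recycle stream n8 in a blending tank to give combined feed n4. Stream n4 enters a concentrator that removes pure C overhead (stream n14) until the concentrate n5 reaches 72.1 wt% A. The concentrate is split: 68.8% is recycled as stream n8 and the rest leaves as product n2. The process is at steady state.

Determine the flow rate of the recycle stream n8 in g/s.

818.8 g/s

Overall A balance (none leaves overhead): A in fresh feed = A in product, i.e. 1380×0.194 = (1−0.688)·n5·0.721.
n5 = 267.72/(0.721×0.312) = 1190.1 g/s.
Recycle n8 = 0.688×1190.1 = 818.8 g/s.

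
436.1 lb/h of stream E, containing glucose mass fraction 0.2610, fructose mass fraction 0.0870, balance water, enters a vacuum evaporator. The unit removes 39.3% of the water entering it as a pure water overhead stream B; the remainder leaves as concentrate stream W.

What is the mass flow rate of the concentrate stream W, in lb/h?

water entering = 436.1×0.652 = 284.34 lb/h; overhead removed = 0.393×284.34 = 111.74 lb/h.
Concentrate = 436.1 − 111.74 = 324.36 lb/h.

324.4 lb/h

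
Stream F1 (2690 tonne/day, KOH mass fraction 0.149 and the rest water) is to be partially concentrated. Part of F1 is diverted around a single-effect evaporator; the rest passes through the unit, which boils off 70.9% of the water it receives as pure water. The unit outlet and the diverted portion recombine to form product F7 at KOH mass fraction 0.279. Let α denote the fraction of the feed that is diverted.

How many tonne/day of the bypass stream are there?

612.6 tonne/day

All 2690×0.149 = 400.81 tonne/day of KOH reaches F7, so F7 = 400.81/0.279 = 1436.6 tonne/day and vapour = 1253.4 tonne/day.
The evaporator receives (1−α)·2690 of feed at 0.851 water and removes 0.709 of that water:
0.709×0.851×(1−α)×2690 = 1253.4
(1−α) = 1253.4/1623 = 0.7723;  α = 0.2277.
Bypass flow = 0.2277×2690 = 612.62 tonne/day.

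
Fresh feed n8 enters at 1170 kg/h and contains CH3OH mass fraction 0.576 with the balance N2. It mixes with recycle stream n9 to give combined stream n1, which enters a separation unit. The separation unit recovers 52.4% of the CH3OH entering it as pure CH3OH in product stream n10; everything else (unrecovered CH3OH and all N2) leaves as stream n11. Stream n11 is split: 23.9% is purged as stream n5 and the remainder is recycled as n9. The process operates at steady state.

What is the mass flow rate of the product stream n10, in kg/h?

553.7 kg/h

CH3OH in n1: m_A = 1170×0.576 + (1−0.239)·(1−0.524)·m_A, so m_A = 673.92/0.6378 = 1056.7 kg/h.
Product n10 = 0.524×1056.7 = 553.71 kg/h.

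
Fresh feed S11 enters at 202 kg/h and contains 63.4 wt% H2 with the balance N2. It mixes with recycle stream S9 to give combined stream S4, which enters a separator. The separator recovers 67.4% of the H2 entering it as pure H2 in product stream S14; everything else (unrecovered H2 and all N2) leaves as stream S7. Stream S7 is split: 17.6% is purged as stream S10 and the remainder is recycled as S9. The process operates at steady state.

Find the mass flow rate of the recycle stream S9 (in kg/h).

N2 enters only via S11 and leaves only via the purge: 202×0.366 = 0.176×(N2 in S7), and the separator passes all N2, so N2 in S4 = N2 in S7 = 420.07 kg/h.
H2 in S4: m_A = 202×0.634 + (1−0.176)·(1−0.674)·m_A, so m_A = 128.07/0.7314 = 175.11 kg/h.
S7 = (1−0.674)×175.11 + 420.07 = 477.15 kg/h.
Recycle S9 = (1−0.176)×477.15 = 393.17 kg/h.

393.2 kg/h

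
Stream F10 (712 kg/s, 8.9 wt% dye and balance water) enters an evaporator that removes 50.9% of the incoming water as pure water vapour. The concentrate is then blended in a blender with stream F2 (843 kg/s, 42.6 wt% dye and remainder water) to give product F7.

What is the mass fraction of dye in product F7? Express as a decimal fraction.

0.3449

Vapour removed = 0.509×0.911×712 = 330.15 kg/s; concentrate = 381.85 kg/s.
dye reaching the mixer = 63.368 (from concentrate) + 843×0.426 = 422.49 kg/s.
Product flow = 381.85 + 843 = 1224.8 kg/s; dye fraction = 0.3449.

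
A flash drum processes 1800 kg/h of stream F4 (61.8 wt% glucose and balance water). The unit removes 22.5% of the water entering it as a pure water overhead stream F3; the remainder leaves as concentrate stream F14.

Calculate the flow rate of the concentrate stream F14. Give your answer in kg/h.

water entering = 1800×0.382 = 687.6 kg/h; overhead removed = 0.225×687.6 = 154.71 kg/h.
Concentrate = 1800 − 154.71 = 1645.3 kg/h.

1645 kg/h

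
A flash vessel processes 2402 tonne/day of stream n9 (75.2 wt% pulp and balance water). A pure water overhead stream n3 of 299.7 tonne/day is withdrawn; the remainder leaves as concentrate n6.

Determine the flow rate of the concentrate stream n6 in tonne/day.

Concentrate = 2402 − 299.7 = 2102.3 tonne/day.

2102 tonne/day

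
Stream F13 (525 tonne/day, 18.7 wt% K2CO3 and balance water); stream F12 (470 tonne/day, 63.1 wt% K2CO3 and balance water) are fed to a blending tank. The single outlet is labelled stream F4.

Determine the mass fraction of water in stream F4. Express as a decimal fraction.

Total flow out = 525 + 470 = 995 tonne/day.
water in = 525×0.813 + 470×0.369 = 600.25 tonne/day.
water mass fraction in F4 = 600.25/995 = 0.6033.

0.6033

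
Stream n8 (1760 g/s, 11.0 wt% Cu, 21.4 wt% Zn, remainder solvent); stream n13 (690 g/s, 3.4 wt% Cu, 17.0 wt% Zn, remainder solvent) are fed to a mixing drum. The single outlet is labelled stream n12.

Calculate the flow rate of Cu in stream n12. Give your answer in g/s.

Cu out = Cu in = 1760×0.110 + 690×0.034 = 217.06 g/s.

217.1 g/s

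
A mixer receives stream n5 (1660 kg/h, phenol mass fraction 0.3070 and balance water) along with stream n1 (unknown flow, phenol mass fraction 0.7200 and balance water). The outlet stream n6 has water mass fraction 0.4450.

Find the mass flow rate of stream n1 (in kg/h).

2495 kg/h

Let n1 be the unknown flow. Total out = 1660 + n1.
water balance: 1150.4 + 0.280·n1 = 0.445·(1660 + n1)
(0.280 − 0.445)·n1 = 0.445×1660 − 1150.4 = -411.68
n1 = -411.68 / -0.165 = 2495 kg/h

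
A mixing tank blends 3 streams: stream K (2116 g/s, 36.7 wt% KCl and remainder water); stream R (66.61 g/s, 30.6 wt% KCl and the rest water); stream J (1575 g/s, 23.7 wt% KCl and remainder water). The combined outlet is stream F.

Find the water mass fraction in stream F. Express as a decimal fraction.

Total flow out = 2116 + 66.61 + 1575 = 3757.6 g/s.
water in = 2116×0.633 + 66.61×0.694 + 1575×0.763 = 2587.4 g/s.
water mass fraction in F = 2587.4/3757.6 = 0.689.

0.689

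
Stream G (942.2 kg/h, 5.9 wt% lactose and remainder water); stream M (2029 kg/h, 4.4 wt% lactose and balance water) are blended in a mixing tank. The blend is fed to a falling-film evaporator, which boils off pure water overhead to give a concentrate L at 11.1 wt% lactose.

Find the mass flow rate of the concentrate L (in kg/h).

1305 kg/h

lactose entering = 942.2×0.059 + 2029×0.044 = 144.87 kg/h.
All lactose reports to L, so L = 144.87/0.111 = 1305.1 kg/h.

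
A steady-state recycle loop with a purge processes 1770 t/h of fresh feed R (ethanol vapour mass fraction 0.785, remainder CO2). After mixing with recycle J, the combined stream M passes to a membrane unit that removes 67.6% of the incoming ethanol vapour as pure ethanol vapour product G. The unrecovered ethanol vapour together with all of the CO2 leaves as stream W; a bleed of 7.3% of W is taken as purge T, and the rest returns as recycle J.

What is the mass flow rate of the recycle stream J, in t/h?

CO2 enters only via R and leaves only via the purge: 1770×0.215 = 0.073×(CO2 in W), and the membrane unit passes all CO2, so CO2 in M = CO2 in W = 5213 t/h.
ethanol vapour in M: m_A = 1770×0.785 + (1−0.073)·(1−0.676)·m_A, so m_A = 1389.5/0.6997 = 1985.9 t/h.
W = (1−0.676)×1985.9 + 5213 = 5856.5 t/h.
Recycle J = (1−0.073)×5856.5 = 5428.9 t/h.

5429 t/h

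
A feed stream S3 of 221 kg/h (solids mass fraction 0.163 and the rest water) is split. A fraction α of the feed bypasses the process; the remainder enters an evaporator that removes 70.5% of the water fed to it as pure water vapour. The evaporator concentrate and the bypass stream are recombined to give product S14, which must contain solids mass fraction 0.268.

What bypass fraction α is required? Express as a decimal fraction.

0.336

All 221×0.163 = 36.023 kg/h of solids reaches S14, so S14 = 36.023/0.268 = 134.41 kg/h and vapour = 86.586 kg/h.
The evaporator receives (1−α)·221 of feed at 0.837 water and removes 0.705 of that water:
0.705×0.837×(1−α)×221 = 86.586
(1−α) = 86.586/130.41 = 0.6640;  α = 0.3360.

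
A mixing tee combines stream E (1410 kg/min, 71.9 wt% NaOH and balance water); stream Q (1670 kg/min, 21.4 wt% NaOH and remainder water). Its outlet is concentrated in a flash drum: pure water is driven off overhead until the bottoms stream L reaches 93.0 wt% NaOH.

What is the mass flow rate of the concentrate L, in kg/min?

1474 kg/min

NaOH entering = 1410×0.719 + 1670×0.214 = 1371.2 kg/min.
All NaOH reports to L, so L = 1371.2/0.930 = 1474.4 kg/min.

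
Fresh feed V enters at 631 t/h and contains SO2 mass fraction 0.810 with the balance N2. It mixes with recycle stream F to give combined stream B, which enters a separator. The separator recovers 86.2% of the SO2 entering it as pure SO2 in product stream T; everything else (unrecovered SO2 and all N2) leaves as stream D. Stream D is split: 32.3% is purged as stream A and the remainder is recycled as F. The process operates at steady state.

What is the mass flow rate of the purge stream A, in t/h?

N2 enters only via V and leaves only via the purge: 631×0.190 = 0.323×(N2 in D), and the separator passes all N2, so N2 in B = N2 in D = 371.18 t/h.
SO2 in B: m_A = 631×0.810 + (1−0.323)·(1−0.862)·m_A, so m_A = 511.11/0.9066 = 563.78 t/h.
D = (1−0.862)×563.78 + 371.18 = 448.98 t/h.
Purge A = 0.323×448.98 = 145.02 t/h.

145 t/h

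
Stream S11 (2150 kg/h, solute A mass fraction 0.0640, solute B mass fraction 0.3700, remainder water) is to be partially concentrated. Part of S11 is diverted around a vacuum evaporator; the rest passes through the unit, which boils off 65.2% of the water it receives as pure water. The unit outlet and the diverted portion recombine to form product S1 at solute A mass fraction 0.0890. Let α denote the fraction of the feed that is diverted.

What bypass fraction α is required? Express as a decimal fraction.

0.239

All 2150×0.064 = 137.6 kg/h of solute A reaches S1, so S1 = 137.6/0.089 = 1546.1 kg/h and vapour = 603.93 kg/h.
The evaporator receives (1−α)·2150 of feed at 0.566 water and removes 0.652 of that water:
0.652×0.566×(1−α)×2150 = 603.93
(1−α) = 603.93/793.42 = 0.7612;  α = 0.2388.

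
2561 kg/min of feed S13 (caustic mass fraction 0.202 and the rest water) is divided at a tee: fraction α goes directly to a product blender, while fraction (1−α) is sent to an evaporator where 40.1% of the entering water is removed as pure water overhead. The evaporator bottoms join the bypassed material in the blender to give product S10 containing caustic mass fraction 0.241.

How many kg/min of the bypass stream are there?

All 2561×0.202 = 517.32 kg/min of caustic reaches S10, so S10 = 517.32/0.241 = 2146.6 kg/min and vapour = 414.44 kg/min.
The evaporator receives (1−α)·2561 of feed at 0.798 water and removes 0.401 of that water:
0.401×0.798×(1−α)×2561 = 414.44
(1−α) = 414.44/819.51 = 0.5057;  α = 0.4943.
Bypass flow = 0.4943×2561 = 1265.9 kg/min.

1266 kg/min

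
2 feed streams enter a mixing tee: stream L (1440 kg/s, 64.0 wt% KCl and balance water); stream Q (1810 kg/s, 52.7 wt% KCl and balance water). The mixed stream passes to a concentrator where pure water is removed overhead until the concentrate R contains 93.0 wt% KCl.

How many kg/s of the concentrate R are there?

2017 kg/s

KCl entering = 1440×0.640 + 1810×0.527 = 1875.5 kg/s.
All KCl reports to R, so R = 1875.5/0.930 = 2016.6 kg/s.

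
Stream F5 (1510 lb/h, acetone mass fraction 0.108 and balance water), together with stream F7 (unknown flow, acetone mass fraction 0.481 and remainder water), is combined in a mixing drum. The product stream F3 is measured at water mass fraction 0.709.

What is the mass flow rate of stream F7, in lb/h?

1454 lb/h

Let F7 be the unknown flow. Total out = 1510 + F7.
water balance: 1346.9 + 0.519·F7 = 0.709·(1510 + F7)
(0.519 − 0.709)·F7 = 0.709×1510 − 1346.9 = -276.33
F7 = -276.33 / -0.190 = 1454.4 lb/h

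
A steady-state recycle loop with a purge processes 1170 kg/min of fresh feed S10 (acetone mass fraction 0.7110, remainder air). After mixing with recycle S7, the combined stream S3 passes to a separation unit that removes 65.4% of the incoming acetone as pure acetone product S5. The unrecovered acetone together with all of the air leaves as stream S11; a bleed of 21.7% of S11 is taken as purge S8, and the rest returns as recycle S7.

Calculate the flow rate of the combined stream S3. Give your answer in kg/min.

air enters only via S10 and leaves only via the purge: 1170×0.289 = 0.217×(air in S11), and the separation unit passes all air, so air in S3 = air in S11 = 1558.2 kg/min.
acetone in S3: m_A = 1170×0.711 + (1−0.217)·(1−0.654)·m_A, so m_A = 831.87/0.7291 = 1141 kg/min.
S3 = 1141 + 1558.2 = 2699.2 kg/min.

2699 kg/min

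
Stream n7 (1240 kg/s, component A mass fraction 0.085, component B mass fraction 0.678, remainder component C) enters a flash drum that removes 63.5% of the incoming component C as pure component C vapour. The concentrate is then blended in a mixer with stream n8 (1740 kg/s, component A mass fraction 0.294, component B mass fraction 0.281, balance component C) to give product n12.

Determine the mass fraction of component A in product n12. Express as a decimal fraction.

Vapour removed = 0.635×0.237×1240 = 186.61 kg/s; concentrate = 1053.4 kg/s.
component A reaching the mixer = 105.4 (from concentrate) + 1740×0.294 = 616.96 kg/s.
Product flow = 1053.4 + 1740 = 2793.4 kg/s; component A fraction = 0.221.

0.221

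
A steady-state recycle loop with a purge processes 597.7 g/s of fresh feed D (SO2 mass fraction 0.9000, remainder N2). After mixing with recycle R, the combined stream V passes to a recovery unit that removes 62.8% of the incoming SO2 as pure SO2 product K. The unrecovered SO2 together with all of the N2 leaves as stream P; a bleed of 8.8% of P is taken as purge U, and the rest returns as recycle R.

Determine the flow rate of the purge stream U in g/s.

N2 enters only via D and leaves only via the purge: 597.7×0.100 = 0.088×(N2 in P), and the recovery unit passes all N2, so N2 in V = N2 in P = 679.2 g/s.
SO2 in V: m_A = 597.7×0.900 + (1−0.088)·(1−0.628)·m_A, so m_A = 537.93/0.6607 = 814.14 g/s.
P = (1−0.628)×814.14 + 679.2 = 982.06 g/s.
Purge U = 0.088×982.06 = 86.422 g/s.

86.42 g/s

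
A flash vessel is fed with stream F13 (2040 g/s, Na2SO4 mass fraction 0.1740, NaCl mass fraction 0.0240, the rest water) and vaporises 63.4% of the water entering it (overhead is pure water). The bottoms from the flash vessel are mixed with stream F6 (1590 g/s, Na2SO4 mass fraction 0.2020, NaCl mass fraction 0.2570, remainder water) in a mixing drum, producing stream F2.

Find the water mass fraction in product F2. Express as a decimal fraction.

0.5627

Vapour removed = 0.634×0.802×2040 = 1037.3 g/s; concentrate = 1002.7 g/s.
water reaching the mixer = 598.81 (from concentrate) + 1590×0.541 = 1459 g/s.
Product flow = 1002.7 + 1590 = 2592.7 g/s; water fraction = 0.5627.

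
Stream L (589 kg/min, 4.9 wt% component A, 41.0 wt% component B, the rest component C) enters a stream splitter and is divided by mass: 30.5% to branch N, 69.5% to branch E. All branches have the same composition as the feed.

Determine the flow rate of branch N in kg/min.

179.6 kg/min

Branch N flow = 0.305×589 = 179.65 kg/min.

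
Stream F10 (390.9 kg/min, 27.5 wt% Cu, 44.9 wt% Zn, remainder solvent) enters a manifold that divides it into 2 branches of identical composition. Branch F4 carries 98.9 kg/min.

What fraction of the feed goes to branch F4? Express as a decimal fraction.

0.253

Fraction to F4 = 98.9/390.9 = 0.2530.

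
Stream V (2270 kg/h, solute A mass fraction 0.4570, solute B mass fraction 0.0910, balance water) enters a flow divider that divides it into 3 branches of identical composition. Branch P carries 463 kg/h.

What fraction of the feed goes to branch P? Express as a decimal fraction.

Fraction to P = 463/2270 = 0.2040.

0.204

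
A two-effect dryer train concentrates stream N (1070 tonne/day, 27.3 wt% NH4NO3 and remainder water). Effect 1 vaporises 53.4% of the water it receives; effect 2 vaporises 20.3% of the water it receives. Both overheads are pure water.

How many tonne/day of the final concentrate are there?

581 tonne/day

water in feed = 1070×0.727 = 777.89 tonne/day.
After stage 1: water left = (1−0.534)×777.89 = 362.5; stream total = 654.61 tonne/day.
After stage 2: water left = (1−0.203)×362.5 = 288.91; final concentrate = 581.02 tonne/day.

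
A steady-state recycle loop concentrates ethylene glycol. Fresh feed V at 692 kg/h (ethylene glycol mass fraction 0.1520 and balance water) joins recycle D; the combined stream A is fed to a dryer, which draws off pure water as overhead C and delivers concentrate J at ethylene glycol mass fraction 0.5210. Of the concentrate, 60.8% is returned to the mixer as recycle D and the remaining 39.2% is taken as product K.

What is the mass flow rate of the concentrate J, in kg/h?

Overall ethylene glycol balance (none leaves overhead): ethylene glycol in fresh feed = ethylene glycol in product, i.e. 692×0.152 = (1−0.608)·J·0.521.
J = 105.18/(0.521×0.392) = 515.02 kg/h.

515 kg/h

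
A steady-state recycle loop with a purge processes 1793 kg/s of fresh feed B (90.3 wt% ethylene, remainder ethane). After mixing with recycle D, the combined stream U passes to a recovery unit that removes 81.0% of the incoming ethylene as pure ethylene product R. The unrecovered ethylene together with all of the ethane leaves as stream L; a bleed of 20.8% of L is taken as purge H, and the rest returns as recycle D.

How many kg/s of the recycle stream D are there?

949 kg/s

ethane enters only via B and leaves only via the purge: 1793×0.097 = 0.208×(ethane in L), and the recovery unit passes all ethane, so ethane in U = ethane in L = 836.16 kg/s.
ethylene in U: m_A = 1793×0.903 + (1−0.208)·(1−0.810)·m_A, so m_A = 1619.1/0.8495 = 1905.9 kg/s.
L = (1−0.810)×1905.9 + 836.16 = 1198.3 kg/s.
Recycle D = (1−0.208)×1198.3 = 949.03 kg/s.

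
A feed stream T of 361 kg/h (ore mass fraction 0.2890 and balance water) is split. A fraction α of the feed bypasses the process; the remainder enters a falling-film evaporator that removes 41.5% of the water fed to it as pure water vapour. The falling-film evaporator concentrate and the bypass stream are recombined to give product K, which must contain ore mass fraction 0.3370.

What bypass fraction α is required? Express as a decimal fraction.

All 361×0.289 = 104.33 kg/h of ore reaches K, so K = 104.33/0.337 = 309.58 kg/h and vapour = 51.418 kg/h.
The evaporator receives (1−α)·361 of feed at 0.711 water and removes 0.415 of that water:
0.415×0.711×(1−α)×361 = 51.418
(1−α) = 51.418/106.52 = 0.4827;  α = 0.5173.

0.517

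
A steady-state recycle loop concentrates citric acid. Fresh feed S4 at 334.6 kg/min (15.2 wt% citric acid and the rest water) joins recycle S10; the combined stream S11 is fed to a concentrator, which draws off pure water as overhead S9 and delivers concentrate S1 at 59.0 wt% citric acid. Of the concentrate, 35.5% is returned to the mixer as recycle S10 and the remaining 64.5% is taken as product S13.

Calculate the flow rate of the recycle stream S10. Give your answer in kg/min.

47.44 kg/min

Overall citric acid balance (none leaves overhead): citric acid in fresh feed = citric acid in product, i.e. 334.6×0.152 = (1−0.355)·S1·0.590.
S1 = 50.859/(0.590×0.645) = 133.65 kg/min.
Recycle S10 = 0.355×133.65 = 47.445 kg/min.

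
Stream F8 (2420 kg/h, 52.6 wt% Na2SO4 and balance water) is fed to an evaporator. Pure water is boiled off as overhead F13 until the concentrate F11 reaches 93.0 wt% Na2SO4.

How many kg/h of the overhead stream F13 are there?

Na2SO4 is conserved: 2420×0.526 = 1272.9 kg/h all reports to the concentrate.
Concentrate = 1272.9/(target fraction) = 1368.7 kg/h.
Overhead = 2420 − 1368.7 = 1051.3 kg/h.

1051 kg/h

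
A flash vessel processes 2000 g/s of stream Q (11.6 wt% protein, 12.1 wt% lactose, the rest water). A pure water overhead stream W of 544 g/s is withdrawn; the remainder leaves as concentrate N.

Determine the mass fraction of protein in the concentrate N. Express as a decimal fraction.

0.1593

protein is not removed: 2000×0.116 = 232 g/s of protein enters N.
Concentrate = 2000 − 544 = 1456 g/s.
Mass fraction = 232/1456 = 0.1593.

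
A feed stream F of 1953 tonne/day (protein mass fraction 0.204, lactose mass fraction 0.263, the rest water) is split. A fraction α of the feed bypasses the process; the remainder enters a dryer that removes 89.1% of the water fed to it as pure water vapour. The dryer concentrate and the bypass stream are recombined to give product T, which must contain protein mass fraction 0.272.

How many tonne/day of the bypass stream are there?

924.9 tonne/day

All 1953×0.204 = 398.41 tonne/day of protein reaches T, so T = 398.41/0.272 = 1464.7 tonne/day and vapour = 488.25 tonne/day.
The evaporator receives (1−α)·1953 of feed at 0.533 water and removes 0.891 of that water:
0.891×0.533×(1−α)×1953 = 488.25
(1−α) = 488.25/927.49 = 0.5264;  α = 0.4736.
Bypass flow = 0.4736×1953 = 924.9 tonne/day.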